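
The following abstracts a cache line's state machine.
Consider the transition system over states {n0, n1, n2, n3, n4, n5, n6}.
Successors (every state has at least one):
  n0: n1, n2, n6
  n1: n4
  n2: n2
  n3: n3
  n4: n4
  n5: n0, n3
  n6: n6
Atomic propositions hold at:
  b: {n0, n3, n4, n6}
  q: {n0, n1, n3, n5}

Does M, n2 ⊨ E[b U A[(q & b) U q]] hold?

Sat(q & b) = {n0, n3}
A[(q & b) U q]: least fixpoint, start Z0 = Sat(q) = {n0, n1, n3, n5}, add states in Sat(q & b) with every successor in Z. Already a fixed point.
Sat(A[(q & b) U q]) = {n0, n1, n3, n5}
E[b U A[(q & b) U q]]: least fixpoint, start Z0 = Sat(A[(q & b) U q]) = {n0, n1, n3, n5}, add states in Sat(b) with some successor in Z. Already a fixed point.
Sat(E[b U A[(q & b) U q]]) = {n0, n1, n3, n5}
n2 ∉ Sat(E[b U A[(q & b) U q]]) = {n0, n1, n3, n5}, so the formula does not hold at n2.

No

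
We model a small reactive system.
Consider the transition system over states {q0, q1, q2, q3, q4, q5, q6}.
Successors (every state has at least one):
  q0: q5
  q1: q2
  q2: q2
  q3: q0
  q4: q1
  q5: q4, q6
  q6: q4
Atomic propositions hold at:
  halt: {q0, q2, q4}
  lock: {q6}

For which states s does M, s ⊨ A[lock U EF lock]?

{q0, q3, q5, q6}

EF lock: least fixpoint, start Z0 = {q6}, add states with some successor in Z. Z1 = {q5, q6}; Z2 = {q0, q5, q6}; Z3 = {q0, q3, q5, q6}; fixed.
Sat(EF lock) = {q0, q3, q5, q6}
A[lock U EF lock]: least fixpoint, start Z0 = Sat(EF lock) = {q0, q3, q5, q6}, add states in Sat(lock) with every successor in Z. Already a fixed point.
Sat(A[lock U EF lock]) = {q0, q3, q5, q6}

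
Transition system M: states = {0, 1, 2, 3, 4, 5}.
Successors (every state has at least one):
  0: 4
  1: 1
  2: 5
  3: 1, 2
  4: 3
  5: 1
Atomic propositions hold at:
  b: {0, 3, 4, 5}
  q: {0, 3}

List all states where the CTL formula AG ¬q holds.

Sat(¬q) = {1, 2, 4, 5}
AG ¬q: greatest fixpoint, start Z0 = {1, 2, 4, 5}, keep only states in Sat with every successor in Z. Z1 = {1, 2, 5}; fixed.
Sat(AG ¬q) = {1, 2, 5}

{1, 2, 5}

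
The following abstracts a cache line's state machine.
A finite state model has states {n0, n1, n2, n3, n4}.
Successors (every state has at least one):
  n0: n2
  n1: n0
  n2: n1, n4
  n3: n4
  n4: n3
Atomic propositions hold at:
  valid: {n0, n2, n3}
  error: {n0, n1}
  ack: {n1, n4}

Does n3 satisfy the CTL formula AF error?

AF error: least fixpoint, start Z0 = {n0, n1}, add states with every successor in Z. Already a fixed point.
Sat(AF error) = {n0, n1}
n3 ∉ Sat(AF error) = {n0, n1}, so the formula does not hold at n3.

No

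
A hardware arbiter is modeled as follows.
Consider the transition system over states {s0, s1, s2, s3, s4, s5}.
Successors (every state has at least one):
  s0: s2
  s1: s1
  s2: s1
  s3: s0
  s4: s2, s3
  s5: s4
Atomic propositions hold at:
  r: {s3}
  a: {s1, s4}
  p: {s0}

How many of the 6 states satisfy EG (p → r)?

Sat(p → r) = {s1, s2, s3, s4, s5}
EG (p → r): greatest fixpoint, start Z0 = {s1, s2, s3, s4, s5}, keep only states in Sat with some successor in Z. Z1 = {s1, s2, s4, s5}; fixed.
Sat(EG (p → r)) = {s1, s2, s4, s5}
|Sat(EG (p → r))| = |{s1, s2, s4, s5}| = 4.

4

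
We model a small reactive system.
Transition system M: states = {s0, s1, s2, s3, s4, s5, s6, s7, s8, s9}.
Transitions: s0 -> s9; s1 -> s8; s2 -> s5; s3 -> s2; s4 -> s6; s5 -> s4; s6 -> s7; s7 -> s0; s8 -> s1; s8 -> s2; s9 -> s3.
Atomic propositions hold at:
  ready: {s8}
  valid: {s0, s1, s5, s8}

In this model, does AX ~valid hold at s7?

No

Sat(~valid) = {s2, s3, s4, s6, s7, s9}
Sat(AX ~valid) = {s : every successor in {s2, s3, s4, s6, s7, s9}} = {s0, s3, s4, s5, s6, s9}
s7 ∉ Sat(AX ~valid) = {s0, s3, s4, s5, s6, s9}, so the formula does not hold at s7.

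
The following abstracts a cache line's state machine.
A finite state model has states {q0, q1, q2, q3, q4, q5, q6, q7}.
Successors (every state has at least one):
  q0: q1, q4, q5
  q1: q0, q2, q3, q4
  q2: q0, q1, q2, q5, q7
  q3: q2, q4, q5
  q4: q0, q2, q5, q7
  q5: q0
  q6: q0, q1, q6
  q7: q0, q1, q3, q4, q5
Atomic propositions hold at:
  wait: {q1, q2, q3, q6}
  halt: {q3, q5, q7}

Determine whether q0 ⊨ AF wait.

AF wait: least fixpoint, start Z0 = {q1, q2, q3, q6}, add states with every successor in Z. Already a fixed point.
Sat(AF wait) = {q1, q2, q3, q6}
q0 ∉ Sat(AF wait) = {q1, q2, q3, q6}, so the formula does not hold at q0.

No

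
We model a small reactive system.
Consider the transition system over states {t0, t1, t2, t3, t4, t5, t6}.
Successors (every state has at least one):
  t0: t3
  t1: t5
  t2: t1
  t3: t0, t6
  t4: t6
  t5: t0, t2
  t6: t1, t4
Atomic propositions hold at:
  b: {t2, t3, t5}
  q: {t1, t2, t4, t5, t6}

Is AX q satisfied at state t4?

Yes

Sat(AX q) = {s : every successor in {t1, t2, t4, t5, t6}} = {t1, t2, t4, t6}
t4 ∈ Sat(AX q) = {t1, t2, t4, t6}, so the formula holds at t4.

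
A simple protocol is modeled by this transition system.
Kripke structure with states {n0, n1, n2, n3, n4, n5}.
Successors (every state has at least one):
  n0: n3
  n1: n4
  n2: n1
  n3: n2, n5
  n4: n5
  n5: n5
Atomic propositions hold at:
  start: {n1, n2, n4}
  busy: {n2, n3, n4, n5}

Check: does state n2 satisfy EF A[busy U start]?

A[busy U start]: least fixpoint, start Z0 = Sat(start) = {n1, n2, n4}, add states in Sat(busy) with every successor in Z. Already a fixed point.
Sat(A[busy U start]) = {n1, n2, n4}
EF A[busy U start]: least fixpoint, start Z0 = {n1, n2, n4}, add states with some successor in Z. Z1 = {n1, n2, n3, n4}; Z2 = {n0, n1, n2, n3, n4}; fixed.
Sat(EF A[busy U start]) = {n0, n1, n2, n3, n4}
n2 ∈ Sat(EF A[busy U start]) = {n0, n1, n2, n3, n4}, so the formula holds at n2.

Yes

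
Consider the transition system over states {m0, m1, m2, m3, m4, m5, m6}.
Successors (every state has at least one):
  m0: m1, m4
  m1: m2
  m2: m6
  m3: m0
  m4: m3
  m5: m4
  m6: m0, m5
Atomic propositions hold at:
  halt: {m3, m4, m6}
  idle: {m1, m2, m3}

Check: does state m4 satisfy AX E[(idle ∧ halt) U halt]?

Sat(idle ∧ halt) = {m3}
E[(idle ∧ halt) U halt]: least fixpoint, start Z0 = Sat(halt) = {m3, m4, m6}, add states in Sat(idle ∧ halt) with some successor in Z. Already a fixed point.
Sat(E[(idle ∧ halt) U halt]) = {m3, m4, m6}
Sat(AX E[(idle ∧ halt) U halt]) = {s : every successor in {m3, m4, m6}} = {m2, m4, m5}
m4 ∈ Sat(AX E[(idle ∧ halt) U halt]) = {m2, m4, m5}, so the formula holds at m4.

Yes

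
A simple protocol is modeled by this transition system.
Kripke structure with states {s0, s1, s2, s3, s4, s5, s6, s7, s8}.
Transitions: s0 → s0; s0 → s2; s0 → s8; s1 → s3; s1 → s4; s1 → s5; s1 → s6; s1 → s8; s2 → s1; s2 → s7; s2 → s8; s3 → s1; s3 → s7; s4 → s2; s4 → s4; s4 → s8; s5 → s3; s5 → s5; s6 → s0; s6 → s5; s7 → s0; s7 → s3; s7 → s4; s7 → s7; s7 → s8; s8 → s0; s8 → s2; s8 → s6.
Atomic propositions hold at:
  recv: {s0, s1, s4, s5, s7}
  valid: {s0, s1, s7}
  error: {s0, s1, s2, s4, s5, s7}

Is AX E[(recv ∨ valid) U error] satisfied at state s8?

No

Sat(recv ∨ valid) = {s0, s1, s4, s5, s7}
E[(recv ∨ valid) U error]: least fixpoint, start Z0 = Sat(error) = {s0, s1, s2, s4, s5, s7}, add states in Sat(recv ∨ valid) with some successor in Z. Already a fixed point.
Sat(E[(recv ∨ valid) U error]) = {s0, s1, s2, s4, s5, s7}
Sat(AX E[(recv ∨ valid) U error]) = {s : every successor in {s0, s1, s2, s4, s5, s7}} = {s3, s6}
s8 ∉ Sat(AX E[(recv ∨ valid) U error]) = {s3, s6}, so the formula does not hold at s8.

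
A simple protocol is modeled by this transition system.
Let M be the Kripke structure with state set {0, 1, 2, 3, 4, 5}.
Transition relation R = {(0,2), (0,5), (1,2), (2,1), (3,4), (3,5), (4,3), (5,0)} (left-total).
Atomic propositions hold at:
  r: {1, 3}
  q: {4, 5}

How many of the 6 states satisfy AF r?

4

AF r: least fixpoint, start Z0 = {1, 3}, add states with every successor in Z. Z1 = {1, 2, 3, 4}; fixed.
Sat(AF r) = {1, 2, 3, 4}
|Sat(AF r)| = |{1, 2, 3, 4}| = 4.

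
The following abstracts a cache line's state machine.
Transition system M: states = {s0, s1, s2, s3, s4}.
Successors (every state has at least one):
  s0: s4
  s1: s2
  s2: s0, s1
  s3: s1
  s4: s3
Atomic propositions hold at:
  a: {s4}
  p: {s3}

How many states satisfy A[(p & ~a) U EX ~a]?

4

Sat(~a) = {s0, s1, s2, s3}
Sat(p & ~a) = {s3}
Sat(EX ~a) = {s : some successor in {s0, s1, s2, s3}} = {s1, s2, s3, s4}
A[(p & ~a) U EX ~a]: least fixpoint, start Z0 = Sat(EX ~a) = {s1, s2, s3, s4}, add states in Sat(p & ~a) with every successor in Z. Already a fixed point.
Sat(A[(p & ~a) U EX ~a]) = {s1, s2, s3, s4}
|Sat(A[(p & ~a) U EX ~a])| = |{s1, s2, s3, s4}| = 4.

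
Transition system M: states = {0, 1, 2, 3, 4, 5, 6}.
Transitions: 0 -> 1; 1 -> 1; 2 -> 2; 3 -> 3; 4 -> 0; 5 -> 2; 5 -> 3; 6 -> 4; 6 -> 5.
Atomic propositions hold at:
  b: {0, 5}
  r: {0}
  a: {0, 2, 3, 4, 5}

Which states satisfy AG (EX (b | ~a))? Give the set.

Sat(~a) = {1, 6}
Sat(b | ~a) = {0, 1, 5, 6}
Sat(EX (b | ~a)) = {s : some successor in {0, 1, 5, 6}} = {0, 1, 4, 6}
AG (EX (b | ~a)): greatest fixpoint, start Z0 = {0, 1, 4, 6}, keep only states in Sat with every successor in Z. Z1 = {0, 1, 4}; fixed.
Sat(AG (EX (b | ~a))) = {0, 1, 4}

{0, 1, 4}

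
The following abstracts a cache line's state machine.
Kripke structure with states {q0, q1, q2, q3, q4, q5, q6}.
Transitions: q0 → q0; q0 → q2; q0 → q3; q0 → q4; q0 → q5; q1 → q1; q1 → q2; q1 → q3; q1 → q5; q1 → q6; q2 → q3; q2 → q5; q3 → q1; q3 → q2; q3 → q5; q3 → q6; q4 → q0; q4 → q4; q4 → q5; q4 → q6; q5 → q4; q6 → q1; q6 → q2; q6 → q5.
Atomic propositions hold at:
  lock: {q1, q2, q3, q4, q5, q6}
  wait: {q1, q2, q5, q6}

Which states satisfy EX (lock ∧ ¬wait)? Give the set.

Sat(¬wait) = {q0, q3, q4}
Sat(lock ∧ ¬wait) = {q3, q4}
Sat(EX (lock ∧ ¬wait)) = {s : some successor in {q3, q4}} = {q0, q1, q2, q4, q5}

{q0, q1, q2, q4, q5}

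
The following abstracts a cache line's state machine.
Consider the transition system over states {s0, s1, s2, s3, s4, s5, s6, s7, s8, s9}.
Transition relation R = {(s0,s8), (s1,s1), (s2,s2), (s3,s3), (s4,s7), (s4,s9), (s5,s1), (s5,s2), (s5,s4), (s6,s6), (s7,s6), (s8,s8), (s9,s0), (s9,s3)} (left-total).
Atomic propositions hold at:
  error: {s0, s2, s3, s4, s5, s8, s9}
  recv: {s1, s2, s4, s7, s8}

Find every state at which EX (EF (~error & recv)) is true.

{s1, s4, s5}

Sat(~error) = {s1, s6, s7}
Sat(~error & recv) = {s1, s7}
EF (~error & recv): least fixpoint, start Z0 = {s1, s7}, add states with some successor in Z. Z1 = {s1, s4, s5, s7}; fixed.
Sat(EF (~error & recv)) = {s1, s4, s5, s7}
Sat(EX (EF (~error & recv))) = {s : some successor in {s1, s4, s5, s7}} = {s1, s4, s5}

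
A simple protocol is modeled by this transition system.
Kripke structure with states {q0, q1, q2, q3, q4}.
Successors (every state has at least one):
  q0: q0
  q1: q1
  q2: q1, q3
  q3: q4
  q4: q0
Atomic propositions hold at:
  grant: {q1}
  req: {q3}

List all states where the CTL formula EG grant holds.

EG grant: greatest fixpoint, start Z0 = {q1}, keep only states in Sat with some successor in Z. Already a fixed point.
Sat(EG grant) = {q1}

{q1}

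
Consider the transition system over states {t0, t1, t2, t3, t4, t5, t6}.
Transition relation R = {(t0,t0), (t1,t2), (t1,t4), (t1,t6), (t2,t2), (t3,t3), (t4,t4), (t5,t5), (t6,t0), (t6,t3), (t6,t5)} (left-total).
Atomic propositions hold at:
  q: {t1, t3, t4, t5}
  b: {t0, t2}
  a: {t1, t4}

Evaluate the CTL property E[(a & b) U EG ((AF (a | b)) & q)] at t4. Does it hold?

Yes

Sat(a & b) = ∅
Sat(a | b) = {t0, t1, t2, t4}
AF (a | b): least fixpoint, start Z0 = {t0, t1, t2, t4}, add states with every successor in Z. Already a fixed point.
Sat(AF (a | b)) = {t0, t1, t2, t4}
Sat((AF (a | b)) & q) = {t1, t4}
EG ((AF (a | b)) & q): greatest fixpoint, start Z0 = {t1, t4}, keep only states in Sat with some successor in Z. Already a fixed point.
Sat(EG ((AF (a | b)) & q)) = {t1, t4}
E[(a & b) U EG ((AF (a | b)) & q)]: least fixpoint, start Z0 = Sat(EG ((AF (a | b)) & q)) = {t1, t4}, add states in Sat(a & b) with some successor in Z. Already a fixed point.
Sat(E[(a & b) U EG ((AF (a | b)) & q)]) = {t1, t4}
t4 ∈ Sat(E[(a & b) U EG ((AF (a | b)) & q)]) = {t1, t4}, so the formula holds at t4.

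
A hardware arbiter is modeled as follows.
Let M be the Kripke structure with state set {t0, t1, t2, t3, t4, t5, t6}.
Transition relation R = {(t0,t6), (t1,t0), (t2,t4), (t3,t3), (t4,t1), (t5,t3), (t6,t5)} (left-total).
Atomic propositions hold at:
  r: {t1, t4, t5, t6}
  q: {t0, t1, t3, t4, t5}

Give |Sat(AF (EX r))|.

5

Sat(EX r) = {s : some successor in {t1, t4, t5, t6}} = {t0, t2, t4, t6}
AF (EX r): least fixpoint, start Z0 = {t0, t2, t4, t6}, add states with every successor in Z. Z1 = {t0, t1, t2, t4, t6}; fixed.
Sat(AF (EX r)) = {t0, t1, t2, t4, t6}
|Sat(AF (EX r))| = |{t0, t1, t2, t4, t6}| = 5.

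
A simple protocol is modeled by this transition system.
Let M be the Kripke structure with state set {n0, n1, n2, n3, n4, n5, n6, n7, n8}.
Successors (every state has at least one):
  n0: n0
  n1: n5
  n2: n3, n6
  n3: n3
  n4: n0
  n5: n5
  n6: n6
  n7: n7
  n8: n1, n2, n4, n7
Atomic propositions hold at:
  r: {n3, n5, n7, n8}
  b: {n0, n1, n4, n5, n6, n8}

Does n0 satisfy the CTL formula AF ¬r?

Sat(¬r) = {n0, n1, n2, n4, n6}
AF ¬r: least fixpoint, start Z0 = {n0, n1, n2, n4, n6}, add states with every successor in Z. Already a fixed point.
Sat(AF ¬r) = {n0, n1, n2, n4, n6}
n0 ∈ Sat(AF ¬r) = {n0, n1, n2, n4, n6}, so the formula holds at n0.

Yes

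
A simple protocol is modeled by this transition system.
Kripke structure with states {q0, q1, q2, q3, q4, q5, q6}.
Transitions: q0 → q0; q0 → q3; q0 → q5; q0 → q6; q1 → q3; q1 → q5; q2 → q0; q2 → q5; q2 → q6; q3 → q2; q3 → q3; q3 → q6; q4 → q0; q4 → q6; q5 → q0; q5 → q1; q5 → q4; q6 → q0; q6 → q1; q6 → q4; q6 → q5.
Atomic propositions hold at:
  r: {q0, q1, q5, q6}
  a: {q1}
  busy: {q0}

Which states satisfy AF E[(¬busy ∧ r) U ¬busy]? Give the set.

Sat(¬busy) = {q1, q2, q3, q4, q5, q6}
Sat(¬busy ∧ r) = {q1, q5, q6}
E[(¬busy ∧ r) U ¬busy]: least fixpoint, start Z0 = Sat(¬busy) = {q1, q2, q3, q4, q5, q6}, add states in Sat(¬busy ∧ r) with some successor in Z. Already a fixed point.
Sat(E[(¬busy ∧ r) U ¬busy]) = {q1, q2, q3, q4, q5, q6}
AF E[(¬busy ∧ r) U ¬busy]: least fixpoint, start Z0 = {q1, q2, q3, q4, q5, q6}, add states with every successor in Z. Already a fixed point.
Sat(AF E[(¬busy ∧ r) U ¬busy]) = {q1, q2, q3, q4, q5, q6}

{q1, q2, q3, q4, q5, q6}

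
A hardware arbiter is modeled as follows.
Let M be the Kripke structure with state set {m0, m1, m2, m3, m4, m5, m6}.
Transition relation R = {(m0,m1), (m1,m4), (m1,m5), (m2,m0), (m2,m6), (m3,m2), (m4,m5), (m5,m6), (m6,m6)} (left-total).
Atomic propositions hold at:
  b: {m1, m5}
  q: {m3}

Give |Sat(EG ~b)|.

3

Sat(~b) = {m0, m2, m3, m4, m6}
EG ~b: greatest fixpoint, start Z0 = {m0, m2, m3, m4, m6}, keep only states in Sat with some successor in Z. Z1 = {m2, m3, m6}; fixed.
Sat(EG ~b) = {m2, m3, m6}
|Sat(EG ~b)| = |{m2, m3, m6}| = 3.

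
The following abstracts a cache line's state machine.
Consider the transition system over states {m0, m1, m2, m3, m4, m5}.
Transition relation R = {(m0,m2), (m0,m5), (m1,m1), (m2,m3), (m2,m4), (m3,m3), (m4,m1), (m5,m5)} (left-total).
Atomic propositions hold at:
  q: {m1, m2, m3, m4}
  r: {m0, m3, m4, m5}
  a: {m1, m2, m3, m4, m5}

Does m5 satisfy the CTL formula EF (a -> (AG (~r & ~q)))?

Sat(~r) = {m1, m2}
Sat(~q) = {m0, m5}
Sat(~r & ~q) = ∅
AG (~r & ~q): greatest fixpoint, start Z0 = ∅, keep only states in Sat with every successor in Z. Already a fixed point.
Sat(AG (~r & ~q)) = ∅
Sat(a -> (AG (~r & ~q))) = {m0}
EF (a -> (AG (~r & ~q))): least fixpoint, start Z0 = {m0}, add states with some successor in Z. Already a fixed point.
Sat(EF (a -> (AG (~r & ~q)))) = {m0}
m5 ∉ Sat(EF (a -> (AG (~r & ~q)))) = {m0}, so the formula does not hold at m5.

No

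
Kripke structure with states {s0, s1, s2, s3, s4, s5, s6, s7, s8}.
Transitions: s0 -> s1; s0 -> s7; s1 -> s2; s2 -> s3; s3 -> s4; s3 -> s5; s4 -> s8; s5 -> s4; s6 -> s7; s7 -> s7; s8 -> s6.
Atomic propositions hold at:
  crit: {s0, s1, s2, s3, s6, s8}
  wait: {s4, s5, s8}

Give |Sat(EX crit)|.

Sat(EX crit) = {s : some successor in {s0, s1, s2, s3, s6, s8}} = {s0, s1, s2, s4, s8}
|Sat(EX crit)| = |{s0, s1, s2, s4, s8}| = 5.

5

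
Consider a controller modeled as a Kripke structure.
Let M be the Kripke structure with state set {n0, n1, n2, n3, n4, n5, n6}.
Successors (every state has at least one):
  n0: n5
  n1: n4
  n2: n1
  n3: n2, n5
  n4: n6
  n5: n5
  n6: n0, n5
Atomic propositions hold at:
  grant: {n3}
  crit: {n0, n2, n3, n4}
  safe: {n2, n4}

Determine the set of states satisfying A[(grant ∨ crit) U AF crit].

{n0, n1, n2, n3, n4}

Sat(grant ∨ crit) = {n0, n2, n3, n4}
AF crit: least fixpoint, start Z0 = {n0, n2, n3, n4}, add states with every successor in Z. Z1 = {n0, n1, n2, n3, n4}; fixed.
Sat(AF crit) = {n0, n1, n2, n3, n4}
A[(grant ∨ crit) U AF crit]: least fixpoint, start Z0 = Sat(AF crit) = {n0, n1, n2, n3, n4}, add states in Sat(grant ∨ crit) with every successor in Z. Already a fixed point.
Sat(A[(grant ∨ crit) U AF crit]) = {n0, n1, n2, n3, n4}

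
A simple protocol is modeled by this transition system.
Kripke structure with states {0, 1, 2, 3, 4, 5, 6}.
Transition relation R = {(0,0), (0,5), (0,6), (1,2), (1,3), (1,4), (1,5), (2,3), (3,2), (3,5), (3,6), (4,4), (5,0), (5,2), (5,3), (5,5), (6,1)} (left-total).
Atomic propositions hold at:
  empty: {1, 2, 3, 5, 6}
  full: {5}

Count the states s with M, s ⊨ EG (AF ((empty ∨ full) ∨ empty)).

Sat(empty ∨ full) = {1, 2, 3, 5, 6}
Sat((empty ∨ full) ∨ empty) = {1, 2, 3, 5, 6}
AF ((empty ∨ full) ∨ empty): least fixpoint, start Z0 = {1, 2, 3, 5, 6}, add states with every successor in Z. Already a fixed point.
Sat(AF ((empty ∨ full) ∨ empty)) = {1, 2, 3, 5, 6}
EG (AF ((empty ∨ full) ∨ empty)): greatest fixpoint, start Z0 = {1, 2, 3, 5, 6}, keep only states in Sat with some successor in Z. Already a fixed point.
Sat(EG (AF ((empty ∨ full) ∨ empty))) = {1, 2, 3, 5, 6}
|Sat(EG (AF ((empty ∨ full) ∨ empty)))| = |{1, 2, 3, 5, 6}| = 5.

5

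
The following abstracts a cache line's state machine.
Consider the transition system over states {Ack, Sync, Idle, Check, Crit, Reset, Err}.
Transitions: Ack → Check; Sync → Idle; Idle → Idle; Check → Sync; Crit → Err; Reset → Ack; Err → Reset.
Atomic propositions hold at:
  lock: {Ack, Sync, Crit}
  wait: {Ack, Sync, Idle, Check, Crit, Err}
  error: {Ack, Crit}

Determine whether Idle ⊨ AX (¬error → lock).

No

Sat(¬error) = {Sync, Idle, Check, Reset, Err}
Sat(¬error → lock) = {Ack, Sync, Crit}
Sat(AX (¬error → lock)) = {s : every successor in {Ack, Sync, Crit}} = {Check, Reset}
Idle ∉ Sat(AX (¬error → lock)) = {Check, Reset}, so the formula does not hold at Idle.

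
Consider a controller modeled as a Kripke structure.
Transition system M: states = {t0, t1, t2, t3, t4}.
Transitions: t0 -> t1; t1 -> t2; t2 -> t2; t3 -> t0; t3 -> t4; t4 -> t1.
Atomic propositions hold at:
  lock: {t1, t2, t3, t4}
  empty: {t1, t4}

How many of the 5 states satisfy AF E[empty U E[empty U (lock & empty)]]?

4

Sat(lock & empty) = {t1, t4}
E[empty U (lock & empty)]: least fixpoint, start Z0 = Sat((lock & empty)) = {t1, t4}, add states in Sat(empty) with some successor in Z. Already a fixed point.
Sat(E[empty U (lock & empty)]) = {t1, t4}
E[empty U E[empty U (lock & empty)]]: least fixpoint, start Z0 = Sat(E[empty U (lock & empty)]) = {t1, t4}, add states in Sat(empty) with some successor in Z. Already a fixed point.
Sat(E[empty U E[empty U (lock & empty)]]) = {t1, t4}
AF E[empty U E[empty U (lock & empty)]]: least fixpoint, start Z0 = {t1, t4}, add states with every successor in Z. Z1 = {t0, t1, t4}; Z2 = {t0, t1, t3, t4}; fixed.
Sat(AF E[empty U E[empty U (lock & empty)]]) = {t0, t1, t3, t4}
|Sat(AF E[empty U E[empty U (lock & empty)]])| = |{t0, t1, t3, t4}| = 4.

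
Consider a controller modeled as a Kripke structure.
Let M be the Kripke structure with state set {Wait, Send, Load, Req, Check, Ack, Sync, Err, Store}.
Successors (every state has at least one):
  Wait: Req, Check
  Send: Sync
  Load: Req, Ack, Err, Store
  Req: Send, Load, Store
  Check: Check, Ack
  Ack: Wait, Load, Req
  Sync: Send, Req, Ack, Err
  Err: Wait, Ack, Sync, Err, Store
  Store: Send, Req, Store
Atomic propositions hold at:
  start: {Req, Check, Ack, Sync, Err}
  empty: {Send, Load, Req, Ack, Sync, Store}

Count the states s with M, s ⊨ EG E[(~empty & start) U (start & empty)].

Sat(~empty) = {Wait, Check, Err}
Sat(~empty & start) = {Check, Err}
Sat(start & empty) = {Req, Ack, Sync}
E[(~empty & start) U (start & empty)]: least fixpoint, start Z0 = Sat((start & empty)) = {Req, Ack, Sync}, add states in Sat(~empty & start) with some successor in Z. Z1 = {Req, Check, Ack, Sync, Err}; fixed.
Sat(E[(~empty & start) U (start & empty)]) = {Req, Check, Ack, Sync, Err}
EG E[(~empty & start) U (start & empty)]: greatest fixpoint, start Z0 = {Req, Check, Ack, Sync, Err}, keep only states in Sat with some successor in Z. Z1 = {Check, Ack, Sync, Err}; Z2 = {Check, Sync, Err}; fixed.
Sat(EG E[(~empty & start) U (start & empty)]) = {Check, Sync, Err}
|Sat(EG E[(~empty & start) U (start & empty)])| = |{Check, Sync, Err}| = 3.

3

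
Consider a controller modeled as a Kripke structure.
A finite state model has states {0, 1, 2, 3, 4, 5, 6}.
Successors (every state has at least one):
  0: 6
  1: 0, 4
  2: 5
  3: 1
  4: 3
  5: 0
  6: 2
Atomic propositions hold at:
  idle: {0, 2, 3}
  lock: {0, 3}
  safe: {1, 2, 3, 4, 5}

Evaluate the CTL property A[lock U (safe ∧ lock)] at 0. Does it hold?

Sat(safe ∧ lock) = {3}
A[lock U (safe ∧ lock)]: least fixpoint, start Z0 = Sat((safe ∧ lock)) = {3}, add states in Sat(lock) with every successor in Z. Already a fixed point.
Sat(A[lock U (safe ∧ lock)]) = {3}
0 ∉ Sat(A[lock U (safe ∧ lock)]) = {3}, so the formula does not hold at 0.

No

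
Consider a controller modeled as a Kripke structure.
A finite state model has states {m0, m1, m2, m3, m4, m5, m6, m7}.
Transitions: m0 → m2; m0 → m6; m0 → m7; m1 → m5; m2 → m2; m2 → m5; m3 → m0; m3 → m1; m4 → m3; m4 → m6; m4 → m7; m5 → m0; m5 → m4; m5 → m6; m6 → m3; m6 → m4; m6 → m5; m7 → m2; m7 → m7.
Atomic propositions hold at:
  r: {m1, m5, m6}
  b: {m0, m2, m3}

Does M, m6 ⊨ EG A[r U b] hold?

A[r U b]: least fixpoint, start Z0 = Sat(b) = {m0, m2, m3}, add states in Sat(r) with every successor in Z. Already a fixed point.
Sat(A[r U b]) = {m0, m2, m3}
EG A[r U b]: greatest fixpoint, start Z0 = {m0, m2, m3}, keep only states in Sat with some successor in Z. Already a fixed point.
Sat(EG A[r U b]) = {m0, m2, m3}
m6 ∉ Sat(EG A[r U b]) = {m0, m2, m3}, so the formula does not hold at m6.

No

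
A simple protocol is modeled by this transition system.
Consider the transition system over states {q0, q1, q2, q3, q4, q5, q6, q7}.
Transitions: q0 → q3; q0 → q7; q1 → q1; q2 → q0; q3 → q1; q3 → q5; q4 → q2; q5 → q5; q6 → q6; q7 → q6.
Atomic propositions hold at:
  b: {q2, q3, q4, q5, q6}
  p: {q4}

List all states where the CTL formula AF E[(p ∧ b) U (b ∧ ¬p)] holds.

{q0, q2, q3, q4, q5, q6, q7}

Sat(p ∧ b) = {q4}
Sat(¬p) = {q0, q1, q2, q3, q5, q6, q7}
Sat(b ∧ ¬p) = {q2, q3, q5, q6}
E[(p ∧ b) U (b ∧ ¬p)]: least fixpoint, start Z0 = Sat((b ∧ ¬p)) = {q2, q3, q5, q6}, add states in Sat(p ∧ b) with some successor in Z. Z1 = {q2, q3, q4, q5, q6}; fixed.
Sat(E[(p ∧ b) U (b ∧ ¬p)]) = {q2, q3, q4, q5, q6}
AF E[(p ∧ b) U (b ∧ ¬p)]: least fixpoint, start Z0 = {q2, q3, q4, q5, q6}, add states with every successor in Z. Z1 = {q2, q3, q4, q5, q6, q7}; Z2 = {q0, q2, q3, q4, q5, q6, q7}; fixed.
Sat(AF E[(p ∧ b) U (b ∧ ¬p)]) = {q0, q2, q3, q4, q5, q6, q7}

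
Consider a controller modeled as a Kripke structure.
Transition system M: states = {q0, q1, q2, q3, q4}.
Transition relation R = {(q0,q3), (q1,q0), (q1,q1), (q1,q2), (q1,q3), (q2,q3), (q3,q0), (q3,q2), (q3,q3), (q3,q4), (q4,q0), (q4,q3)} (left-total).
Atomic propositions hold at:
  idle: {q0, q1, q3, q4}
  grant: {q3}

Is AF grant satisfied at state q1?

AF grant: least fixpoint, start Z0 = {q3}, add states with every successor in Z. Z1 = {q0, q2, q3}; Z2 = {q0, q2, q3, q4}; fixed.
Sat(AF grant) = {q0, q2, q3, q4}
q1 ∉ Sat(AF grant) = {q0, q2, q3, q4}, so the formula does not hold at q1.

No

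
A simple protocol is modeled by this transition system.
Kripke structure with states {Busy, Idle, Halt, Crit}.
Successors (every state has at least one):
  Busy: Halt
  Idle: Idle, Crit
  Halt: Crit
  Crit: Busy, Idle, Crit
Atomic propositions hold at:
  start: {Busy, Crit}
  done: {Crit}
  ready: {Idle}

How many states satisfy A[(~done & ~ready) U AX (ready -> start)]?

Sat(~done) = {Busy, Idle, Halt}
Sat(~ready) = {Busy, Halt, Crit}
Sat(~done & ~ready) = {Busy, Halt}
Sat(ready -> start) = {Busy, Halt, Crit}
Sat(AX (ready -> start)) = {s : every successor in {Busy, Halt, Crit}} = {Busy, Halt}
A[(~done & ~ready) U AX (ready -> start)]: least fixpoint, start Z0 = Sat(AX (ready -> start)) = {Busy, Halt}, add states in Sat(~done & ~ready) with every successor in Z. Already a fixed point.
Sat(A[(~done & ~ready) U AX (ready -> start)]) = {Busy, Halt}
|Sat(A[(~done & ~ready) U AX (ready -> start)])| = |{Busy, Halt}| = 2.

2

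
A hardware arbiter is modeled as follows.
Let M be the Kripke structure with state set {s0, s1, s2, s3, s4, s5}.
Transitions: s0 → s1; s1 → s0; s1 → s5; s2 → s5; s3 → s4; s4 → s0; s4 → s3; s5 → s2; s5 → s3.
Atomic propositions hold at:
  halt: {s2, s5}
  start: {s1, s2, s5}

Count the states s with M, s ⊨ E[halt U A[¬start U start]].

4

Sat(¬start) = {s0, s3, s4}
A[¬start U start]: least fixpoint, start Z0 = Sat(start) = {s1, s2, s5}, add states in Sat(¬start) with every successor in Z. Z1 = {s0, s1, s2, s5}; fixed.
Sat(A[¬start U start]) = {s0, s1, s2, s5}
E[halt U A[¬start U start]]: least fixpoint, start Z0 = Sat(A[¬start U start]) = {s0, s1, s2, s5}, add states in Sat(halt) with some successor in Z. Already a fixed point.
Sat(E[halt U A[¬start U start]]) = {s0, s1, s2, s5}
|Sat(E[halt U A[¬start U start]])| = |{s0, s1, s2, s5}| = 4.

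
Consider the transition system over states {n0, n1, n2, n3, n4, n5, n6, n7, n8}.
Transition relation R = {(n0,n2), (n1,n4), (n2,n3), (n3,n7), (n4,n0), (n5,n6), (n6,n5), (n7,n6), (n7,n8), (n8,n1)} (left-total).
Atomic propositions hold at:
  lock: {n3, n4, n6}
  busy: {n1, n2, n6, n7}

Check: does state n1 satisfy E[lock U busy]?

Yes

E[lock U busy]: least fixpoint, start Z0 = Sat(busy) = {n1, n2, n6, n7}, add states in Sat(lock) with some successor in Z. Z1 = {n1, n2, n3, n6, n7}; fixed.
Sat(E[lock U busy]) = {n1, n2, n3, n6, n7}
n1 ∈ Sat(E[lock U busy]) = {n1, n2, n3, n6, n7}, so the formula holds at n1.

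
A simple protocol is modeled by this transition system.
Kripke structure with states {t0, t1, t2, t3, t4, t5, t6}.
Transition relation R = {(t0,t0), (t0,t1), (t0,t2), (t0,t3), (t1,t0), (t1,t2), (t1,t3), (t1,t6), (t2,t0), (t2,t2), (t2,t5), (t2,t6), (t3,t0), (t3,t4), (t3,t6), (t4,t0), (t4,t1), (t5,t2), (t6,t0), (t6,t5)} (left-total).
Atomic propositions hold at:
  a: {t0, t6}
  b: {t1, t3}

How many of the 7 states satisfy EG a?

EG a: greatest fixpoint, start Z0 = {t0, t6}, keep only states in Sat with some successor in Z. Already a fixed point.
Sat(EG a) = {t0, t6}
|Sat(EG a)| = |{t0, t6}| = 2.

2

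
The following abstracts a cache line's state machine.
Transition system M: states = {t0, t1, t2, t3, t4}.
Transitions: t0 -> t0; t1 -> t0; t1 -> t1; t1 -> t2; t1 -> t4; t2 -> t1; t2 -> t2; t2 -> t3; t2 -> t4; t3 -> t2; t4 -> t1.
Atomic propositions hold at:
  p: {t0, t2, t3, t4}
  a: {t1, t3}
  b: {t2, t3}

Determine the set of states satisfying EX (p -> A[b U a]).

{t1, t2, t4}

A[b U a]: least fixpoint, start Z0 = Sat(a) = {t1, t3}, add states in Sat(b) with every successor in Z. Already a fixed point.
Sat(A[b U a]) = {t1, t3}
Sat(p -> A[b U a]) = {t1, t3}
Sat(EX (p -> A[b U a])) = {s : some successor in {t1, t3}} = {t1, t2, t4}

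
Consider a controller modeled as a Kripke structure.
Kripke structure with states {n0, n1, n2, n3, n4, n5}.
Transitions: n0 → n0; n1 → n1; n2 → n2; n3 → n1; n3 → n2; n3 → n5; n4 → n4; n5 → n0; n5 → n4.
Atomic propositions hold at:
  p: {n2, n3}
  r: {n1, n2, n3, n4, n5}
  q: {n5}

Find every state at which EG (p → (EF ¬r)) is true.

{n0, n1, n3, n4, n5}

Sat(¬r) = {n0}
EF ¬r: least fixpoint, start Z0 = {n0}, add states with some successor in Z. Z1 = {n0, n5}; Z2 = {n0, n3, n5}; fixed.
Sat(EF ¬r) = {n0, n3, n5}
Sat(p → (EF ¬r)) = {n0, n1, n3, n4, n5}
EG (p → (EF ¬r)): greatest fixpoint, start Z0 = {n0, n1, n3, n4, n5}, keep only states in Sat with some successor in Z. Already a fixed point.
Sat(EG (p → (EF ¬r))) = {n0, n1, n3, n4, n5}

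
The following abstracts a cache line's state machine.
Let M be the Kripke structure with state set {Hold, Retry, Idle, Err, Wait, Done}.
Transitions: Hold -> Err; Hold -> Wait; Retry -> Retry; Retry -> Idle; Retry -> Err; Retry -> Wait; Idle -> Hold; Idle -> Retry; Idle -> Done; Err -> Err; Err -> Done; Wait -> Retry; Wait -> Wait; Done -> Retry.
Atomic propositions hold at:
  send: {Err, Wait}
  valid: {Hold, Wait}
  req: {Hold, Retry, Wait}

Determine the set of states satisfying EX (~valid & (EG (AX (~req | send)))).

Sat(~valid) = {Retry, Idle, Err, Done}
Sat(~req) = {Idle, Err, Done}
Sat(~req | send) = {Idle, Err, Wait, Done}
Sat(AX (~req | send)) = {s : every successor in {Idle, Err, Wait, Done}} = {Hold, Err}
EG (AX (~req | send)): greatest fixpoint, start Z0 = {Hold, Err}, keep only states in Sat with some successor in Z. Already a fixed point.
Sat(EG (AX (~req | send))) = {Hold, Err}
Sat(~valid & (EG (AX (~req | send)))) = {Err}
Sat(EX (~valid & (EG (AX (~req | send))))) = {s : some successor in {Err}} = {Hold, Retry, Err}

{Hold, Retry, Err}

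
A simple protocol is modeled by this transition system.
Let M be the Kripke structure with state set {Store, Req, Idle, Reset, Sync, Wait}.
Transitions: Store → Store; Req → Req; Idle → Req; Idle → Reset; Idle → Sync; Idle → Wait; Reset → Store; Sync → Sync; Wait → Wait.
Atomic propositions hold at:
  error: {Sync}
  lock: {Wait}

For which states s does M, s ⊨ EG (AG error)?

{Sync}

AG error: greatest fixpoint, start Z0 = {Sync}, keep only states in Sat with every successor in Z. Already a fixed point.
Sat(AG error) = {Sync}
EG (AG error): greatest fixpoint, start Z0 = {Sync}, keep only states in Sat with some successor in Z. Already a fixed point.
Sat(EG (AG error)) = {Sync}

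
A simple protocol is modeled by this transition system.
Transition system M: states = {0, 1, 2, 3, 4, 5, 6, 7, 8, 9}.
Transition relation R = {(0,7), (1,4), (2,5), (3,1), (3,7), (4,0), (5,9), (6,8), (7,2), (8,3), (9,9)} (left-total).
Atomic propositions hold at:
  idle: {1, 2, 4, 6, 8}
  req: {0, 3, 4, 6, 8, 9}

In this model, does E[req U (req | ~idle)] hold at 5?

Sat(~idle) = {0, 3, 5, 7, 9}
Sat(req | ~idle) = {0, 3, 4, 5, 6, 7, 8, 9}
E[req U (req | ~idle)]: least fixpoint, start Z0 = Sat((req | ~idle)) = {0, 3, 4, 5, 6, 7, 8, 9}, add states in Sat(req) with some successor in Z. Already a fixed point.
Sat(E[req U (req | ~idle)]) = {0, 3, 4, 5, 6, 7, 8, 9}
5 ∈ Sat(E[req U (req | ~idle)]) = {0, 3, 4, 5, 6, 7, 8, 9}, so the formula holds at 5.

Yes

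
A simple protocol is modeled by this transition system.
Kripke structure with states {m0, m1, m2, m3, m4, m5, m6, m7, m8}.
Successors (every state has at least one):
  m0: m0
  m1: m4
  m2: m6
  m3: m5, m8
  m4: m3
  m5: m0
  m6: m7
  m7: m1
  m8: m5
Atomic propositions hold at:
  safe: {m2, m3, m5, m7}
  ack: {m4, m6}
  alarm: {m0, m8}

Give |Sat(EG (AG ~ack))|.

4

Sat(~ack) = {m0, m1, m2, m3, m5, m7, m8}
AG ~ack: greatest fixpoint, start Z0 = {m0, m1, m2, m3, m5, m7, m8}, keep only states in Sat with every successor in Z. Z1 = {m0, m3, m5, m7, m8}; Z2 = {m0, m3, m5, m8}; fixed.
Sat(AG ~ack) = {m0, m3, m5, m8}
EG (AG ~ack): greatest fixpoint, start Z0 = {m0, m3, m5, m8}, keep only states in Sat with some successor in Z. Already a fixed point.
Sat(EG (AG ~ack)) = {m0, m3, m5, m8}
|Sat(EG (AG ~ack))| = |{m0, m3, m5, m8}| = 4.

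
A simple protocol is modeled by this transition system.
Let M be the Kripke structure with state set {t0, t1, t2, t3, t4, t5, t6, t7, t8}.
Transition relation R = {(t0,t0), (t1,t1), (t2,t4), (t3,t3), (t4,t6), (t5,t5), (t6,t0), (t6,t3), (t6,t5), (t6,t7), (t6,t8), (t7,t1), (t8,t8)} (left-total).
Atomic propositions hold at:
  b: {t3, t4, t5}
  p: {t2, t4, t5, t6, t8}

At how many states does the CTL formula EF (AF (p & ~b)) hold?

Sat(~b) = {t0, t1, t2, t6, t7, t8}
Sat(p & ~b) = {t2, t6, t8}
AF (p & ~b): least fixpoint, start Z0 = {t2, t6, t8}, add states with every successor in Z. Z1 = {t2, t4, t6, t8}; fixed.
Sat(AF (p & ~b)) = {t2, t4, t6, t8}
EF (AF (p & ~b)): least fixpoint, start Z0 = {t2, t4, t6, t8}, add states with some successor in Z. Already a fixed point.
Sat(EF (AF (p & ~b))) = {t2, t4, t6, t8}
|Sat(EF (AF (p & ~b)))| = |{t2, t4, t6, t8}| = 4.

4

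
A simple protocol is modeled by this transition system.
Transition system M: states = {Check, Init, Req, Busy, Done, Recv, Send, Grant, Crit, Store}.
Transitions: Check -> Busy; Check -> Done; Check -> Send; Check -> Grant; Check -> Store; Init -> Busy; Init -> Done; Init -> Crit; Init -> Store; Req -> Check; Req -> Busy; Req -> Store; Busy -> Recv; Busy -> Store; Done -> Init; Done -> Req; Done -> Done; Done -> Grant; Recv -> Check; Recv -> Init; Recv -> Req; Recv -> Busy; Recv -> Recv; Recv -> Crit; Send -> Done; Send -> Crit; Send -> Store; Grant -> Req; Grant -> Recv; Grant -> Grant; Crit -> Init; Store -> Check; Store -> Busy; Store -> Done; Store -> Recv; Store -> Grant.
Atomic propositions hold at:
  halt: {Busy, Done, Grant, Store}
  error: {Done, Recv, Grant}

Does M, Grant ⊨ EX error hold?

Yes

Sat(EX error) = {s : some successor in {Done, Recv, Grant}} = {Check, Init, Busy, Done, Recv, Send, Grant, Store}
Grant ∈ Sat(EX error) = {Check, Init, Busy, Done, Recv, Send, Grant, Store}, so the formula holds at Grant.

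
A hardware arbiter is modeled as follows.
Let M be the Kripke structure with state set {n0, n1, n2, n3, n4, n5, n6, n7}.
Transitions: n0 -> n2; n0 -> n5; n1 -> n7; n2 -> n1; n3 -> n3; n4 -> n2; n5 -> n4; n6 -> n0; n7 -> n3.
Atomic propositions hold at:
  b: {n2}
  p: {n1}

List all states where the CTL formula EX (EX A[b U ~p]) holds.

{n0, n1, n2, n3, n5, n6, n7}

Sat(~p) = {n0, n2, n3, n4, n5, n6, n7}
A[b U ~p]: least fixpoint, start Z0 = Sat(~p) = {n0, n2, n3, n4, n5, n6, n7}, add states in Sat(b) with every successor in Z. Already a fixed point.
Sat(A[b U ~p]) = {n0, n2, n3, n4, n5, n6, n7}
Sat(EX A[b U ~p]) = {s : some successor in {n0, n2, n3, n4, n5, n6, n7}} = {n0, n1, n3, n4, n5, n6, n7}
Sat(EX (EX A[b U ~p])) = {s : some successor in {n0, n1, n3, n4, n5, n6, n7}} = {n0, n1, n2, n3, n5, n6, n7}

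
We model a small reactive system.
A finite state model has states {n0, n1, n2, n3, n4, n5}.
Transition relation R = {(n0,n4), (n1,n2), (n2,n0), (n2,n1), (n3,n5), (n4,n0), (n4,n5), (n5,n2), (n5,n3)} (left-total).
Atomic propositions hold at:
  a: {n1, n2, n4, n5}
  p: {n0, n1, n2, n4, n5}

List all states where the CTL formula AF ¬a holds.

Sat(¬a) = {n0, n3}
AF ¬a: least fixpoint, start Z0 = {n0, n3}, add states with every successor in Z. Already a fixed point.
Sat(AF ¬a) = {n0, n3}

{n0, n3}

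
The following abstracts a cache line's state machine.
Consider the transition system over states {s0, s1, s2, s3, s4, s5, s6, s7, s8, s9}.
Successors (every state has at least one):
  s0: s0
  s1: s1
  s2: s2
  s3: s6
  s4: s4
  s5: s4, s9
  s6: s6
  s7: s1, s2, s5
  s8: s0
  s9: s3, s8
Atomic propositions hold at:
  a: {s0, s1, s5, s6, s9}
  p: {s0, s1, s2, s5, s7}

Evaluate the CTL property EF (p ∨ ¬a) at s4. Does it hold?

Sat(¬a) = {s2, s3, s4, s7, s8}
Sat(p ∨ ¬a) = {s0, s1, s2, s3, s4, s5, s7, s8}
EF (p ∨ ¬a): least fixpoint, start Z0 = {s0, s1, s2, s3, s4, s5, s7, s8}, add states with some successor in Z. Z1 = {s0, s1, s2, s3, s4, s5, s7, s8, s9}; fixed.
Sat(EF (p ∨ ¬a)) = {s0, s1, s2, s3, s4, s5, s7, s8, s9}
s4 ∈ Sat(EF (p ∨ ¬a)) = {s0, s1, s2, s3, s4, s5, s7, s8, s9}, so the formula holds at s4.

Yes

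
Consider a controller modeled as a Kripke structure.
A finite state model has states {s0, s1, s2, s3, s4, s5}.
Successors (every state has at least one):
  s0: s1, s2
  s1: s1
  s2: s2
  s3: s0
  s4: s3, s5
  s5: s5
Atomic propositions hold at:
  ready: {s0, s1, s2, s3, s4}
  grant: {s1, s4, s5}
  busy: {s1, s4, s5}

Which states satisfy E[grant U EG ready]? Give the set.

{s0, s1, s2, s3, s4}

EG ready: greatest fixpoint, start Z0 = {s0, s1, s2, s3, s4}, keep only states in Sat with some successor in Z. Already a fixed point.
Sat(EG ready) = {s0, s1, s2, s3, s4}
E[grant U EG ready]: least fixpoint, start Z0 = Sat(EG ready) = {s0, s1, s2, s3, s4}, add states in Sat(grant) with some successor in Z. Already a fixed point.
Sat(E[grant U EG ready]) = {s0, s1, s2, s3, s4}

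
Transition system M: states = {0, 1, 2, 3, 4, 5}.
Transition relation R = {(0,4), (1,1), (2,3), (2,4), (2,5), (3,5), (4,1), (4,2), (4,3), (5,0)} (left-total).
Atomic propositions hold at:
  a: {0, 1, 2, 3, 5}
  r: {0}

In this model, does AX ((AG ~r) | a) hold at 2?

Sat(~r) = {1, 2, 3, 4, 5}
AG ~r: greatest fixpoint, start Z0 = {1, 2, 3, 4, 5}, keep only states in Sat with every successor in Z. Z1 = {1, 2, 3, 4}; Z2 = {1, 4}; Z3 = {1}; fixed.
Sat(AG ~r) = {1}
Sat((AG ~r) | a) = {0, 1, 2, 3, 5}
Sat(AX ((AG ~r) | a)) = {s : every successor in {0, 1, 2, 3, 5}} = {1, 3, 4, 5}
2 ∉ Sat(AX ((AG ~r) | a)) = {1, 3, 4, 5}, so the formula does not hold at 2.

No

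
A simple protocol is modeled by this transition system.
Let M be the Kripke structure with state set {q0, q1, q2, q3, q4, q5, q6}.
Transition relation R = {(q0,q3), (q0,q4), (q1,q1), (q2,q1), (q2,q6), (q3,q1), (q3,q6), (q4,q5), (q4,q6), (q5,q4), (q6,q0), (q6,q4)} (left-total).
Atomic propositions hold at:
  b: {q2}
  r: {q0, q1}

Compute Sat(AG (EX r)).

Sat(EX r) = {s : some successor in {q0, q1}} = {q1, q2, q3, q6}
AG (EX r): greatest fixpoint, start Z0 = {q1, q2, q3, q6}, keep only states in Sat with every successor in Z. Z1 = {q1, q2, q3}; Z2 = {q1}; fixed.
Sat(AG (EX r)) = {q1}

{q1}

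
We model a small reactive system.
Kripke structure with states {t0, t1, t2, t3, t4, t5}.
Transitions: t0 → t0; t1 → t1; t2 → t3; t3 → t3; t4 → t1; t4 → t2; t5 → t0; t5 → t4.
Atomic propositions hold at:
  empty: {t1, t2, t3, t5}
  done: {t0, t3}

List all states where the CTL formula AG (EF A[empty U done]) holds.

A[empty U done]: least fixpoint, start Z0 = Sat(done) = {t0, t3}, add states in Sat(empty) with every successor in Z. Z1 = {t0, t2, t3}; fixed.
Sat(A[empty U done]) = {t0, t2, t3}
EF A[empty U done]: least fixpoint, start Z0 = {t0, t2, t3}, add states with some successor in Z. Z1 = {t0, t2, t3, t4, t5}; fixed.
Sat(EF A[empty U done]) = {t0, t2, t3, t4, t5}
AG (EF A[empty U done]): greatest fixpoint, start Z0 = {t0, t2, t3, t4, t5}, keep only states in Sat with every successor in Z. Z1 = {t0, t2, t3, t5}; Z2 = {t0, t2, t3}; fixed.
Sat(AG (EF A[empty U done])) = {t0, t2, t3}

{t0, t2, t3}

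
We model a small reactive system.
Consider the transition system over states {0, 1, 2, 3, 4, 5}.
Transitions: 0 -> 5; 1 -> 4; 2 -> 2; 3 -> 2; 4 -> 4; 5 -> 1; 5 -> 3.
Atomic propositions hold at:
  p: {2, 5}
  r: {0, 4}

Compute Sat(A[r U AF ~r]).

{0, 1, 2, 3, 5}

Sat(~r) = {1, 2, 3, 5}
AF ~r: least fixpoint, start Z0 = {1, 2, 3, 5}, add states with every successor in Z. Z1 = {0, 1, 2, 3, 5}; fixed.
Sat(AF ~r) = {0, 1, 2, 3, 5}
A[r U AF ~r]: least fixpoint, start Z0 = Sat(AF ~r) = {0, 1, 2, 3, 5}, add states in Sat(r) with every successor in Z. Already a fixed point.
Sat(A[r U AF ~r]) = {0, 1, 2, 3, 5}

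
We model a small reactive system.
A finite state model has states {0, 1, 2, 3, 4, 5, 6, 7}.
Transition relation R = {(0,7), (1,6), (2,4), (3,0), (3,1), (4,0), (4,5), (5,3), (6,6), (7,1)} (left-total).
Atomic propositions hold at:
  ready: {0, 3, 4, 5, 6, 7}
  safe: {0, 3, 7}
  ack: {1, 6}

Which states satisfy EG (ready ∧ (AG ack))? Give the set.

{6}

AG ack: greatest fixpoint, start Z0 = {1, 6}, keep only states in Sat with every successor in Z. Already a fixed point.
Sat(AG ack) = {1, 6}
Sat(ready ∧ (AG ack)) = {6}
EG (ready ∧ (AG ack)): greatest fixpoint, start Z0 = {6}, keep only states in Sat with some successor in Z. Already a fixed point.
Sat(EG (ready ∧ (AG ack))) = {6}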